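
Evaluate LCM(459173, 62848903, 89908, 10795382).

423018619795772

459173 = 11 · 13³ · 19; 62848903 = 13² · 19 · 23² · 37; 89908 = 2² · 7 · 13² · 19; 10795382 = 2 · 13² · 19 · 41²
lcm takes max exponent of each prime: 2² · 7 · 11 · 13³ · 19 · 23² · 37 · 41² = 423018619795772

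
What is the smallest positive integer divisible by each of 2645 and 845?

2645 = 5 · 23²; 845 = 5 · 13²
max exponents: 5 · 13² · 23² = 447005

447005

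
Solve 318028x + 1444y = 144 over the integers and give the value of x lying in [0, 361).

Reduce mod 1444: 318028x ≡ 144 (mod 1444). With g = gcd(318028, 1444) = 4 dividing 144, divide through: 79507x ≡ 36 (mod 361).
Since gcd(79507, 361) = 1, x ≡ 36·(79507)⁻¹ ≡ 100 (mod 361). Smallest non-negative: 100.

100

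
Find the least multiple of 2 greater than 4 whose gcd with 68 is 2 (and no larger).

6

68 = 2·34. Any k with gcd(k, 68) = 2 is a multiple of 2, say 2s, with s coprime to 34.
Need s > 4/2, so s ≥ 3. First s ≥ 3 with gcd(s, 34) = 1 is s = 3. Thus k = 2·3 = 6.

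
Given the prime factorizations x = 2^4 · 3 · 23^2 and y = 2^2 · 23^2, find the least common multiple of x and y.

25392

max exponent per prime: 2^4 · 3 · 23^2 = 25392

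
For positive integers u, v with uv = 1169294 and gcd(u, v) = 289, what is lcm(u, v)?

4046

Since gcd(u,v)·lcm(u,v) = uv, lcm = 1169294/289 = 4046.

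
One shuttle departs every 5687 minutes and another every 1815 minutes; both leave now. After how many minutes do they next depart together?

85305

5687 = 11² · 47; 1815 = 3 · 5 · 11²
max exponents: 3 · 5 · 11² · 47 = 85305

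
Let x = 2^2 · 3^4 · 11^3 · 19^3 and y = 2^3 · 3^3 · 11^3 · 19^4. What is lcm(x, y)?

112400298648

max exponent per prime: 2^3 · 3^4 · 11^3 · 19^4 = 112400298648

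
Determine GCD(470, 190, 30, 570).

10

470 = 2 · 5 · 47; 190 = 2 · 5 · 19; 30 = 2 · 3 · 5; 570 = 2 · 3 · 5 · 19
gcd takes min exponent of each prime: 2 · 5 = 10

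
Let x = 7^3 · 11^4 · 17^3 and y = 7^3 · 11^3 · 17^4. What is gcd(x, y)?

2242946629

min exponent per shared prime: 7^3 · 11^3 · 17^3 = 2242946629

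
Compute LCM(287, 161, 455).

429065

lcm(287, 161) = 287·161/gcd = 46207/7 = 6601
lcm(6601, 455) = 6601·455/gcd = 3003455/7 = 429065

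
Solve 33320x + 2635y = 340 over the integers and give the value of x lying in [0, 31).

gcd(33320, 2635) = 85 (Euclid: 33320 = 12·2635 + 1700; 2635 = 1·1700 + 935; 1700 = 1·935 + 765; 935 = 1·765 + 170; 765 = 4·170 + 85; 170 = 2·85 + 0), and 85 | 340.
Extended Euclid: 33320·(14) + 2635·(-177) = 85. Scale by 4: x₀ = 56.
General solution x = x₀ + 31t; reducing mod 31 gives x = 25 (and y = -316).

25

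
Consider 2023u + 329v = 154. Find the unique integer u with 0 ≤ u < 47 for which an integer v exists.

gcd(2023, 329) = 7 (Euclid: 2023 = 6·329 + 49; 329 = 6·49 + 35; 49 = 1·35 + 14; 35 = 2·14 + 7; 14 = 2·7 + 0), and 7 | 154.
Extended Euclid: 2023·(-20) + 329·(123) = 7. Scale by 22: u₀ = -440.
General solution u = u₀ + 47t; reducing mod 47 gives u = 30 (and v = -184).

30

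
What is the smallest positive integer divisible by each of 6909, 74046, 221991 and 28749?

352546998546666

6909 = 3 · 7² · 47; 74046 = 2 · 3 · 7 · 41 · 43; 221991 = 3 · 7 · 11 · 31²; 28749 = 3 · 7 · 37²
lcm takes max exponent of each prime: 2 · 3 · 7² · 11 · 31² · 37² · 41 · 43 · 47 = 352546998546666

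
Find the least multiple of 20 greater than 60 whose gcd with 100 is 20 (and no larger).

80

100 = 20·5. Any m with gcd(m, 100) = 20 is a multiple of 20, say 20s, with s coprime to 5.
Need s > 60/20, so s ≥ 4. First s ≥ 4 with gcd(s, 5) = 1 is s = 4. Thus m = 20·4 = 80.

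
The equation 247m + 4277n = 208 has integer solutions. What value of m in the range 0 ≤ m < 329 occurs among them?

174

Reduce mod 4277: 247m ≡ 208 (mod 4277). With g = gcd(247, 4277) = 13 dividing 208, divide through: 19m ≡ 16 (mod 329).
Since gcd(19, 329) = 1, m ≡ 16·(19)⁻¹ ≡ 174 (mod 329). Smallest non-negative: 174.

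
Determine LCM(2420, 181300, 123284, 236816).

22079190456400

lcm(2420, 181300) = 2420·181300/gcd = 438746000/20 = 21937300
lcm(21937300, 123284) = 21937300·123284/gcd = 2704518093200/7252 = 372934100
lcm(372934100, 236816) = 372934100·236816/gcd = 88316761825600/4 = 22079190456400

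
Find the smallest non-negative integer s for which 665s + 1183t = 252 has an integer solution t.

100

Reduce mod 1183: 665s ≡ 252 (mod 1183). With g = gcd(665, 1183) = 7 dividing 252, divide through: 95s ≡ 36 (mod 169).
Since gcd(95, 169) = 1, s ≡ 36·(95)⁻¹ ≡ 100 (mod 169). Smallest non-negative: 100.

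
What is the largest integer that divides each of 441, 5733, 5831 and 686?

49

441 = 3² · 7²; 5733 = 3² · 7² · 13; 5831 = 7³ · 17; 686 = 2 · 7³
gcd takes min exponent of each prime: 7² = 49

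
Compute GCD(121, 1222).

121 = 11²
1222 = 2 · 13 · 47
Common: 1 = 1

1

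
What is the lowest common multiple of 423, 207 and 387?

423 = 3² · 47; 207 = 3² · 23; 387 = 3² · 43
lcm takes max exponent of each prime: 3² · 23 · 43 · 47 = 418347

418347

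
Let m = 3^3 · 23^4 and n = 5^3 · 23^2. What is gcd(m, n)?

min exponent per shared prime: 23^2 = 529

529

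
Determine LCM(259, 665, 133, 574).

259 = 7 · 37; 665 = 5 · 7 · 19; 133 = 7 · 19; 574 = 2 · 7 · 41
lcm takes max exponent of each prime: 2 · 5 · 7 · 19 · 37 · 41 = 2017610

2017610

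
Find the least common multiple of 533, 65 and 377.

77285

533 = 13 · 41; 65 = 5 · 13; 377 = 13 · 29
lcm takes max exponent of each prime: 5 · 13 · 29 · 41 = 77285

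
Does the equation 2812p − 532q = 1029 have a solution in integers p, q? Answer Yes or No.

By Bézout, 2812p − 532q = 1029 has integer solutions iff gcd(2812, 532) | 1029.
Euclid: 2812 = 5·532 + 152; 532 = 3·152 + 76; 152 = 2·76 + 0. gcd = 76; 1029 mod 76 = 41. No.

No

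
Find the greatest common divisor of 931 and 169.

Euclid: 931 = 5·169 + 86; 169 = 1·86 + 83; 86 = 1·83 + 3; 83 = 27·3 + 2; 3 = 1·2 + 1; 2 = 2·1 + 0. Last nonzero remainder: 1.

1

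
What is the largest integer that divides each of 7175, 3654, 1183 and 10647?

7

gcd(7175, 3654): 7175 = 1·3654 + 3521; 3654 = 1·3521 + 133; 3521 = 26·133 + 63; 133 = 2·63 + 7; 63 = 9·7 + 0 → 7
gcd(7, 1183): 1183 = 169·7 + 0 → 7
gcd(7, 10647): 10647 = 1521·7 + 0 → 7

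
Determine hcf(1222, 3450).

1222 = 2 · 13 · 47
3450 = 2 · 3 · 5² · 23
Common: 2 = 2

2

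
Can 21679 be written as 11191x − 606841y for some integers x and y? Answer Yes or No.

By Bézout, 11191x − 606841y = 21679 has integer solutions iff gcd(11191, 606841) | 21679.
Euclid: 606841 = 54·11191 + 2527; 11191 = 4·2527 + 1083; 2527 = 2·1083 + 361; 1083 = 3·361 + 0. gcd = 361; 21679 mod 361 = 19. No.

No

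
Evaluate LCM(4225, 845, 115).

97175

4225 = 5² · 13²; 845 = 5 · 13²; 115 = 5 · 23
lcm takes max exponent of each prime: 5² · 13² · 23 = 97175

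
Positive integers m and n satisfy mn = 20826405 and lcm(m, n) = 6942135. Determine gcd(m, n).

gcd·lcm = product, so gcd = 20826405/6942135 = 3.

3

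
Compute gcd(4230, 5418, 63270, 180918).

gcd(4230, 5418): 5418 = 1·4230 + 1188; 4230 = 3·1188 + 666; 1188 = 1·666 + 522; 666 = 1·522 + 144; 522 = 3·144 + 90; 144 = 1·90 + 54; 90 = 1·54 + 36; 54 = 1·36 + 18; 36 = 2·18 + 0 → 18
gcd(18, 63270): 63270 = 3515·18 + 0 → 18
gcd(18, 180918): 180918 = 10051·18 + 0 → 18

18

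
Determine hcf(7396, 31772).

4

7396 = 2² · 43²
31772 = 2² · 13² · 47
Common: 2² = 4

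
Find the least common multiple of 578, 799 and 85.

lcm(578, 799) = 578·799/gcd = 461822/17 = 27166
lcm(27166, 85) = 27166·85/gcd = 2309110/17 = 135830

135830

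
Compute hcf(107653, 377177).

1

Euclid: 377177 = 3·107653 + 54218; 107653 = 1·54218 + 53435; 54218 = 1·53435 + 783; 53435 = 68·783 + 191; 783 = 4·191 + 19; 191 = 10·19 + 1; 19 = 19·1 + 0. Last nonzero remainder: 1.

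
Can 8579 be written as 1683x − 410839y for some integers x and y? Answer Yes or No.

No

By Bézout, 1683x − 410839y = 8579 has integer solutions iff gcd(1683, 410839) | 8579.
Euclid: 410839 = 244·1683 + 187; 1683 = 9·187 + 0. gcd = 187; 8579 mod 187 = 164. No.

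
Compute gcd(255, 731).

255 = 3 · 5 · 17
731 = 17 · 43
Common: 17 = 17

17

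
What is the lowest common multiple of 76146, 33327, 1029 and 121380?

76146 = 2 · 3 · 7³ · 37; 33327 = 3² · 7 · 23²; 1029 = 3 · 7³; 121380 = 2² · 3 · 5 · 7 · 17²
lcm takes max exponent of each prime: 2² · 3² · 5 · 7³ · 17² · 23² · 37 = 349238298780

349238298780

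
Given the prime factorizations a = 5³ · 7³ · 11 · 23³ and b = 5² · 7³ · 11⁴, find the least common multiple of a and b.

7637625890125

max exponent per prime: 5³ · 7³ · 11⁴ · 23³ = 7637625890125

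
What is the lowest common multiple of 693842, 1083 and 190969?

693842 = 2 · 19² · 31²; 1083 = 3 · 19²; 190969 = 19² · 23²
lcm takes max exponent of each prime: 2 · 3 · 19² · 23² · 31² = 1101127254

1101127254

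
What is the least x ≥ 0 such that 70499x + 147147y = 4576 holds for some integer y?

860

Reduce mod 147147: 70499x ≡ 4576 (mod 147147). With g = gcd(70499, 147147) = 143 dividing 4576, divide through: 493x ≡ 32 (mod 1029).
Since gcd(493, 1029) = 1, x ≡ 32·(493)⁻¹ ≡ 860 (mod 1029). Smallest non-negative: 860.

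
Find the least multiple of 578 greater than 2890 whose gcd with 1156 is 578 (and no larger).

gcd(x, 1156) = 578 forces 578 | x; write x = 578s. Then gcd(578s, 578·2) = 578·gcd(s, 2), so need gcd(s, 2) = 1.
578s > 2890 gives s ≥ 6. The least s ≥ 6 coprime to 2 is 7, so x = 578·7 = 4046.

4046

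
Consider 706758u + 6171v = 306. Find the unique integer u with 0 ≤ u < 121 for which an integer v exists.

19

Euclid: 706758 = 114·6171 + 3264; 6171 = 1·3264 + 2907; 3264 = 1·2907 + 357; 2907 = 8·357 + 51; 357 = 7·51 + 0 → gcd = 51; 306 = 51·6.
Back-substitution yields 706758·(-17) + 6171·(1947) = 51, so one solution is u = -17·6 = -102, v = 1947·6 = 11682.
Solutions in u differ by 6171/51 = 121; the one in [0, 121) is -102 mod 121 = 19.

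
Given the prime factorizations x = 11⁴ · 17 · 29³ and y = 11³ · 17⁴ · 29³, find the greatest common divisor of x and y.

551849903

min exponent per shared prime: 11³ · 17 · 29³ = 551849903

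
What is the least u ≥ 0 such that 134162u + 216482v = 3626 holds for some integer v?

Euclid: 216482 = 1·134162 + 82320; 134162 = 1·82320 + 51842; 82320 = 1·51842 + 30478; 51842 = 1·30478 + 21364; 30478 = 1·21364 + 9114; 21364 = 2·9114 + 3136; 9114 = 2·3136 + 2842; 3136 = 1·2842 + 294; 2842 = 9·294 + 196; 294 = 1·196 + 98; 196 = 2·98 + 0 → gcd = 98; 3626 = 98·37.
Back-substitution yields 134162·(760) + 216482·(-471) = 98, so one solution is u = 760·37 = 28120, v = -471·37 = -17427.
Solutions in u differ by 216482/98 = 2209; the one in [0, 2209) is 28120 mod 2209 = 1612.

1612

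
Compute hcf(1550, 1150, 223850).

1550 = 2 · 5² · 31; 1150 = 2 · 5² · 23; 223850 = 2 · 5² · 11² · 37
gcd takes min exponent of each prime: 2 · 5² = 50

50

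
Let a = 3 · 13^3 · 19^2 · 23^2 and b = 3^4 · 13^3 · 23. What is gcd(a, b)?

151593

min exponent per shared prime: 3 · 13^3 · 23 = 151593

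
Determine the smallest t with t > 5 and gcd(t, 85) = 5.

85 = 5·17. Any t with gcd(t, 85) = 5 is a multiple of 5, say 5s, with s coprime to 17.
Need s > 5/5, so s ≥ 2. First s ≥ 2 with gcd(s, 17) = 1 is s = 2. Thus t = 5·2 = 10.

10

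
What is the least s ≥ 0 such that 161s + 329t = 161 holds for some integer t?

gcd(161, 329) = 7 (Euclid: 329 = 2·161 + 7; 161 = 23·7 + 0), and 7 | 161.
Extended Euclid: 161·(-2) + 329·(1) = 7. Scale by 23: s₀ = -46.
General solution s = s₀ + 47k; reducing mod 47 gives s = 1 (and t = 0).

1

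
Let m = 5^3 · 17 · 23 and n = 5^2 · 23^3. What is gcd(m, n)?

575

min exponent per shared prime: 5^2 · 23 = 575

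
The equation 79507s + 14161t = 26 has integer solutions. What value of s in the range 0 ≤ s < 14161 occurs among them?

gcd(79507, 14161) = 1 (Euclid: 79507 = 5·14161 + 8702; 14161 = 1·8702 + 5459; 8702 = 1·5459 + 3243; 5459 = 1·3243 + 2216; 3243 = 1·2216 + 1027; 2216 = 2·1027 + 162; 1027 = 6·162 + 55; 162 = 2·55 + 52; 55 = 1·52 + 3; 52 = 17·3 + 1; 3 = 3·1 + 0), and 1 | 26.
Extended Euclid: 79507·(-4633) + 14161·(26012) = 1. Scale by 26: s₀ = -120458.
General solution s = s₀ + 14161k; reducing mod 14161 gives s = 6991 (and t = -39251).

6991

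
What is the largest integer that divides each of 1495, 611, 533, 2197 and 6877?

1495 = 5 · 13 · 23; 611 = 13 · 47; 533 = 13 · 41; 2197 = 13³; 6877 = 13 · 23²
gcd takes min exponent of each prime: 13 = 13

13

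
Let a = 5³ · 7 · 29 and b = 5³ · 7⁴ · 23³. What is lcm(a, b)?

105897005375

max exponent per prime: 5³ · 7⁴ · 23³ · 29 = 105897005375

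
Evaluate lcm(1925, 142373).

3559325

1925 = 5² · 7 · 11; 142373 = 7 · 11 · 43²
max exponents: 5² · 7 · 11 · 43² = 3559325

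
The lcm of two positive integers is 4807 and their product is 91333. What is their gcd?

From gcd × lcm = ab: gcd = 91333 / 4807 = 19.

19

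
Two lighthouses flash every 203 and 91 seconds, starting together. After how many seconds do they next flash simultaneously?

gcd first: 203 = 2·91 + 21; 91 = 4·21 + 7; 21 = 3·7 + 0 → gcd = 7
lcm = 203·91/gcd = 18473/7 = 2639

2639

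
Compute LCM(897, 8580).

897 = 3 · 13 · 23; 8580 = 2² · 3 · 5 · 11 · 13
max exponents: 2² · 3 · 5 · 11 · 13 · 23 = 197340

197340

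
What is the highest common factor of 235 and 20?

235 = 5 · 47
20 = 2² · 5
Common: 5 = 5

5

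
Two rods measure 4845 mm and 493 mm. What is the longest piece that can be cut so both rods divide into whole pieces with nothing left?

Euclid: 4845 = 9·493 + 408; 493 = 1·408 + 85; 408 = 4·85 + 68; 85 = 1·68 + 17; 68 = 4·17 + 0. Last nonzero remainder: 17.

17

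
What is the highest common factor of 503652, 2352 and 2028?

12

gcd(503652, 2352): 503652 = 214·2352 + 324; 2352 = 7·324 + 84; 324 = 3·84 + 72; 84 = 1·72 + 12; 72 = 6·12 + 0 → 12
gcd(12, 2028): 2028 = 169·12 + 0 → 12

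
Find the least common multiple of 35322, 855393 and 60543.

35322 = 2 · 3 · 7 · 29²; 855393 = 3 · 7² · 11 · 23²; 60543 = 3² · 7 · 31²
lcm takes max exponent of each prime: 2 · 3² · 7² · 11 · 23² · 29² · 31² = 4147976867958

4147976867958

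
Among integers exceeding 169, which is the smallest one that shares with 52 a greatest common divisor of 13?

195

52 = 13·4. Any m with gcd(m, 52) = 13 is a multiple of 13, say 13s, with s coprime to 4.
Need s > 169/13, so s ≥ 14. First s ≥ 14 with gcd(s, 4) = 1 is s = 15. Thus m = 13·15 = 195.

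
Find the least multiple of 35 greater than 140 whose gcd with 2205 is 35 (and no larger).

Multiples of 35 above 140: 35·5, 35·6, … . Need the cofactor coprime to 2205/35 = 63.
Checking s = 5, 6, … the first with gcd(s, 63) = 1 is s = 5, giving 175.

175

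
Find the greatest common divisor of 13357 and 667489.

361

Euclid: 667489 = 49·13357 + 12996; 13357 = 1·12996 + 361; 12996 = 36·361 + 0. Last nonzero remainder: 361.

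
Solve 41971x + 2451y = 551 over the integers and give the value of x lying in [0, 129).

26

Euclid: 41971 = 17·2451 + 304; 2451 = 8·304 + 19; 304 = 16·19 + 0 → gcd = 19; 551 = 19·29.
Back-substitution yields 41971·(-8) + 2451·(137) = 19, so one solution is x = -8·29 = -232, y = 137·29 = 3973.
Solutions in x differ by 2451/19 = 129; the one in [0, 129) is -232 mod 129 = 26.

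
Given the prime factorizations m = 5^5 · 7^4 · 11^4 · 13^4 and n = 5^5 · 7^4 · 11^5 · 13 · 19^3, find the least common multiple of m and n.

max exponent per prime: 5^5 · 7^4 · 11^5 · 13^4 · 19^3 = 236722653112098278125

236722653112098278125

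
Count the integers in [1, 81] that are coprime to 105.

37

Prime factors of 105: 3, 5, 7. Count integers ≤ 81 divisible by none of them.
By inclusion–exclusion: 81 − ⌊81/3⌋ − ⌊81/5⌋ − ⌊81/7⌋ + ⌊81/15⌋ + ⌊81/21⌋ + ⌊81/35⌋ − ⌊81/105⌋ = 37.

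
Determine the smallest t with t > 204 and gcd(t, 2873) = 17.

238

gcd(t, 2873) = 17 forces 17 | t; write t = 17s. Then gcd(17s, 17·169) = 17·gcd(s, 169), so need gcd(s, 169) = 1.
17s > 204 gives s ≥ 13. The least s ≥ 13 coprime to 169 is 14, so t = 17·14 = 238.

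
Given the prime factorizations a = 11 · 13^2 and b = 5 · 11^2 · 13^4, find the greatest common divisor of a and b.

1859

min exponent per shared prime: 11 · 13^2 = 1859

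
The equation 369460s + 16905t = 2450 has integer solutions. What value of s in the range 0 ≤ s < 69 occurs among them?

68

Euclid: 369460 = 21·16905 + 14455; 16905 = 1·14455 + 2450; 14455 = 5·2450 + 2205; 2450 = 1·2205 + 245; 2205 = 9·245 + 0 → gcd = 245; 2450 = 245·10.
Back-substitution yields 369460·(-7) + 16905·(153) = 245, so one solution is s = -7·10 = -70, t = 153·10 = 1530.
Solutions in s differ by 16905/245 = 69; the one in [0, 69) is -70 mod 69 = 68.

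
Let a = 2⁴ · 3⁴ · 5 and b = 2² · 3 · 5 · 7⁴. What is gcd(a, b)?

60

min exponent per shared prime: 2² · 3 · 5 = 60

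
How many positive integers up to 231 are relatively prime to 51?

Prime factors of 51: 3, 17. Count integers ≤ 231 divisible by none of them.
By inclusion–exclusion: 231 − ⌊231/3⌋ − ⌊231/17⌋ + ⌊231/51⌋ = 145.

145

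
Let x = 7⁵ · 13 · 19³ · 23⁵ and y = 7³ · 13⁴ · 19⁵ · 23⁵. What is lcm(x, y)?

max exponent per prime: 7⁵ · 13⁴ · 19⁵ · 23⁵ = 7650164858413875718739

7650164858413875718739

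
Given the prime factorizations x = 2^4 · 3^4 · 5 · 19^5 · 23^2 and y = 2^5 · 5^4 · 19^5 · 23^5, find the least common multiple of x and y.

max exponent per prime: 2^5 · 3^4 · 5^4 · 19^5 · 23^5 = 25817976394850340000

25817976394850340000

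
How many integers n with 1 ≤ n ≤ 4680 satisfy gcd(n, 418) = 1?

2015

Prime factors of 418: 2, 11, 19. Count integers ≤ 4680 divisible by none of them.
By inclusion–exclusion: 4680 − ⌊4680/2⌋ − ⌊4680/11⌋ − ⌊4680/19⌋ + ⌊4680/22⌋ + ⌊4680/38⌋ + ⌊4680/209⌋ − ⌊4680/418⌋ = 2015.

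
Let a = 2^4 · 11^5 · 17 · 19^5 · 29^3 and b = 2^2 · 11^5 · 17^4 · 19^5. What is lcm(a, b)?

12996939353198429916496

max exponent per prime: 2^4 · 11^5 · 17^4 · 19^5 · 29^3 = 12996939353198429916496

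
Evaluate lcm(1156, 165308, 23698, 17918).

210106468

lcm(1156, 165308) = 1156·165308/gcd = 191096048/1156 = 165308
lcm(165308, 23698) = 165308·23698/gcd = 3917468984/578 = 6777628
lcm(6777628, 17918) = 6777628·17918/gcd = 121441538504/578 = 210106468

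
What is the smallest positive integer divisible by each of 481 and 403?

14911

481 = 13 · 37; 403 = 13 · 31
max exponents: 13 · 31 · 37 = 14911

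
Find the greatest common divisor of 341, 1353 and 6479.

341 = 11 · 31; 1353 = 3 · 11 · 41; 6479 = 11 · 19 · 31
gcd takes min exponent of each prime: 11 = 11

11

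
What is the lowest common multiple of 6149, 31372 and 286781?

6149 = 11 · 13 · 43; 31372 = 2² · 11 · 23 · 31; 286781 = 11 · 29² · 31
lcm takes max exponent of each prime: 2² · 11 · 13 · 23 · 29² · 31 · 43 = 14748573268

14748573268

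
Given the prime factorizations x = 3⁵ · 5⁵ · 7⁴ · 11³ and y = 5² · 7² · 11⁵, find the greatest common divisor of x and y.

1630475

min exponent per shared prime: 5² · 7² · 11³ = 1630475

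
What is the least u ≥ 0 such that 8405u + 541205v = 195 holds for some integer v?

21249

gcd(8405, 541205) = 5 (Euclid: 541205 = 64·8405 + 3285; 8405 = 2·3285 + 1835; 3285 = 1·1835 + 1450; 1835 = 1·1450 + 385; 1450 = 3·385 + 295; 385 = 1·295 + 90; 295 = 3·90 + 25; 90 = 3·25 + 15; 25 = 1·15 + 10; 15 = 1·10 + 5; 10 = 2·5 + 0), and 5 | 195.
Extended Euclid: 8405·(42176) + 541205·(-655) = 5. Scale by 39: u₀ = 1644864.
General solution u = u₀ + 108241t; reducing mod 108241 gives u = 21249 (and v = -330).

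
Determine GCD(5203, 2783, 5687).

5203 = 11² · 43; 2783 = 11² · 23; 5687 = 11² · 47
gcd takes min exponent of each prime: 11² = 121

121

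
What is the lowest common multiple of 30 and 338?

30 = 2 · 3 · 5; 338 = 2 · 13²
max exponents: 2 · 3 · 5 · 13² = 5070

5070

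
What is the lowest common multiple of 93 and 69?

93 = 3 · 31; 69 = 3 · 23
max exponents: 3 · 23 · 31 = 2139

2139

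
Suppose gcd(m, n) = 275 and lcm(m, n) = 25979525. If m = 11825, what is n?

Using mn = gcd(m,n)·lcm(m,n) = 275·25979525 = 7144369375, we get n = 7144369375/11825 = 604175.

604175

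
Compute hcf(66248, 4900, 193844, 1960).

196

66248 = 2³ · 7² · 13²; 4900 = 2² · 5² · 7²; 193844 = 2² · 7² · 23 · 43; 1960 = 2³ · 5 · 7²
gcd takes min exponent of each prime: 2² · 7² = 196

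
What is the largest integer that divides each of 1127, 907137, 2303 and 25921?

gcd(1127, 907137): 907137 = 804·1127 + 1029; 1127 = 1·1029 + 98; 1029 = 10·98 + 49; 98 = 2·49 + 0 → 49
gcd(49, 2303): 2303 = 47·49 + 0 → 49
gcd(49, 25921): 25921 = 529·49 + 0 → 49

49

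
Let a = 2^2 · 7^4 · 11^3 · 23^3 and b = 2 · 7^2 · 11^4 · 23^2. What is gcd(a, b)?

69001702

min exponent per shared prime: 2 · 7^2 · 11^3 · 23^2 = 69001702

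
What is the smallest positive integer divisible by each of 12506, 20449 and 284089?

12506 = 2 · 13² · 37; 20449 = 11² · 13²; 284089 = 13² · 41²
lcm takes max exponent of each prime: 2 · 11² · 13² · 37 · 41² = 2543732906

2543732906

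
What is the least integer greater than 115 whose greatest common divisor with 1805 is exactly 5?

120

1805 = 5·361. Any x with gcd(x, 1805) = 5 is a multiple of 5, say 5s, with s coprime to 361.
Need s > 115/5, so s ≥ 24. First s ≥ 24 with gcd(s, 361) = 1 is s = 24. Thus x = 5·24 = 120.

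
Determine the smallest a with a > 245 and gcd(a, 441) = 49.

441 = 49·9. Any a with gcd(a, 441) = 49 is a multiple of 49, say 49s, with s coprime to 9.
Need s > 245/49, so s ≥ 6. First s ≥ 6 with gcd(s, 9) = 1 is s = 7. Thus a = 49·7 = 343.

343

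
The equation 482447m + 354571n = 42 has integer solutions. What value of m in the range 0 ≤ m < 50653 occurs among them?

16864

Euclid: 482447 = 1·354571 + 127876; 354571 = 2·127876 + 98819; 127876 = 1·98819 + 29057; 98819 = 3·29057 + 11648; 29057 = 2·11648 + 5761; 11648 = 2·5761 + 126; 5761 = 45·126 + 91; 126 = 1·91 + 35; 91 = 2·35 + 21; 35 = 1·21 + 14; 21 = 1·14 + 7; 14 = 2·7 + 0 → gcd = 7; 42 = 7·6.
Back-substitution yields 482447·(19695) + 354571·(-26798) = 7, so one solution is m = 19695·6 = 118170, n = -26798·6 = -160788.
Solutions in m differ by 354571/7 = 50653; the one in [0, 50653) is 118170 mod 50653 = 16864.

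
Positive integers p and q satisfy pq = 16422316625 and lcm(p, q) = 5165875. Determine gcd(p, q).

3179

gcd·lcm = product, so gcd = 16422316625/5165875 = 3179.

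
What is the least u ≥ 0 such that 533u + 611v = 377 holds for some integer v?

gcd(533, 611) = 13 (Euclid: 611 = 1·533 + 78; 533 = 6·78 + 65; 78 = 1·65 + 13; 65 = 5·13 + 0), and 13 | 377.
Extended Euclid: 533·(-8) + 611·(7) = 13. Scale by 29: u₀ = -232.
General solution u = u₀ + 47t; reducing mod 47 gives u = 3 (and v = -2).

3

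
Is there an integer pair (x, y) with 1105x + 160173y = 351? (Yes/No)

Yes

By Bézout, 1105x + 160173y = 351 has integer solutions iff gcd(1105, 160173) | 351.
Euclid: 160173 = 144·1105 + 1053; 1105 = 1·1053 + 52; 1053 = 20·52 + 13; 52 = 4·13 + 0. gcd = 13; 351 mod 13 = 0. Yes.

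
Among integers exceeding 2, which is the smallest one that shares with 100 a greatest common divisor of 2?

6

Multiples of 2 above 2: 2·2, 2·3, … . Need the cofactor coprime to 100/2 = 50.
Checking s = 2, 3, … the first with gcd(s, 50) = 1 is s = 3, giving 6.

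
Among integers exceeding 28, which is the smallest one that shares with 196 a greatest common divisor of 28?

Multiples of 28 above 28: 28·2, 28·3, … . Need the cofactor coprime to 196/28 = 7.
Checking s = 2, 3, … the first with gcd(s, 7) = 1 is s = 2, giving 56.

56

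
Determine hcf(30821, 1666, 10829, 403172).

833

gcd(30821, 1666): 30821 = 18·1666 + 833; 1666 = 2·833 + 0 → 833
gcd(833, 10829): 10829 = 13·833 + 0 → 833
gcd(833, 403172): 403172 = 484·833 + 0 → 833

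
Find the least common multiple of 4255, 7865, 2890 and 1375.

96715511750

4255 = 5 · 23 · 37; 7865 = 5 · 11² · 13; 2890 = 2 · 5 · 17²; 1375 = 5³ · 11
lcm takes max exponent of each prime: 2 · 5³ · 11² · 13 · 17² · 23 · 37 = 96715511750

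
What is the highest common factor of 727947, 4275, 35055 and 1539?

171

727947 = 3⁴ · 11 · 19 · 43; 4275 = 3² · 5² · 19; 35055 = 3² · 5 · 19 · 41; 1539 = 3⁴ · 19
gcd takes min exponent of each prime: 3² · 19 = 171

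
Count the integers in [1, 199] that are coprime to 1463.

146

1463 = 7·11·19. Inclusion–exclusion on these primes:
199 − ⌊199/7⌋ − ⌊199/11⌋ − ⌊199/19⌋ + ⌊199/77⌋ + ⌊199/133⌋ + ⌊199/209⌋ − ⌊199/1463⌋ = 146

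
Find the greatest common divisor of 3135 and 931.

19

Euclid: 3135 = 3·931 + 342; 931 = 2·342 + 247; 342 = 1·247 + 95; 247 = 2·95 + 57; 95 = 1·57 + 38; 57 = 1·38 + 19; 38 = 2·19 + 0. Last nonzero remainder: 19.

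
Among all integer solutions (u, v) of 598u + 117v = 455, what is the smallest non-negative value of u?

8

gcd(598, 117) = 13 (Euclid: 598 = 5·117 + 13; 117 = 9·13 + 0), and 13 | 455.
Extended Euclid: 598·(1) + 117·(-5) = 13. Scale by 35: u₀ = 35.
General solution u = u₀ + 9t; reducing mod 9 gives u = 8 (and v = -37).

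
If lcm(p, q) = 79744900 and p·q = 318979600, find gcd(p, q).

gcd·lcm = product, so gcd = 318979600/79744900 = 4.

4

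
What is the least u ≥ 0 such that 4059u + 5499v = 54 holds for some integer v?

Reduce mod 5499: 4059u ≡ 54 (mod 5499). With g = gcd(4059, 5499) = 9 dividing 54, divide through: 451u ≡ 6 (mod 611).
Since gcd(451, 611) = 1, u ≡ 6·(451)⁻¹ ≡ 252 (mod 611). Smallest non-negative: 252.

252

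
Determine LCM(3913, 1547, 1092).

3913 = 7 · 13 · 43; 1547 = 7 · 13 · 17; 1092 = 2² · 3 · 7 · 13
lcm takes max exponent of each prime: 2² · 3 · 7 · 13 · 17 · 43 = 798252

798252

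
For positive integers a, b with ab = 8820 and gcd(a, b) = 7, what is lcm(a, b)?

1260

Since gcd(a,b)·lcm(a,b) = ab, lcm = 8820/7 = 1260.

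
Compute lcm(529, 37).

529 = 23²; 37 = 37
max exponents: 23² · 37 = 19573

19573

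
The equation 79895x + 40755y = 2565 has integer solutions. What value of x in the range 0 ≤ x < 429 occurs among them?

gcd(79895, 40755) = 95 (Euclid: 79895 = 1·40755 + 39140; 40755 = 1·39140 + 1615; 39140 = 24·1615 + 380; 1615 = 4·380 + 95; 380 = 4·95 + 0), and 95 | 2565.
Extended Euclid: 79895·(-101) + 40755·(198) = 95. Scale by 27: x₀ = -2727.
General solution x = x₀ + 429t; reducing mod 429 gives x = 276 (and y = -541).

276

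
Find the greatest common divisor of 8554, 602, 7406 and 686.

gcd(8554, 602): 8554 = 14·602 + 126; 602 = 4·126 + 98; 126 = 1·98 + 28; 98 = 3·28 + 14; 28 = 2·14 + 0 → 14
gcd(14, 7406): 7406 = 529·14 + 0 → 14
gcd(14, 686): 686 = 49·14 + 0 → 14

14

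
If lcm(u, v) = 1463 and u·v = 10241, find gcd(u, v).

From gcd × lcm = uv: gcd = 10241 / 1463 = 7.

7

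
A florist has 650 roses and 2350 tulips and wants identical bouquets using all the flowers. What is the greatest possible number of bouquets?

50

650 = 2 · 5² · 13
2350 = 2 · 5² · 47
Common: 2 · 5² = 50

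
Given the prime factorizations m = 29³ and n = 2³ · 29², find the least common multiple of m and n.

max exponent per prime: 2³ · 29³ = 195112

195112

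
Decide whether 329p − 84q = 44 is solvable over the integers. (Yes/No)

No

By Bézout, 329p − 84q = 44 has integer solutions iff gcd(329, 84) | 44.
Euclid: 329 = 3·84 + 77; 84 = 1·77 + 7; 77 = 11·7 + 0. gcd = 7; 44 mod 7 = 2. No.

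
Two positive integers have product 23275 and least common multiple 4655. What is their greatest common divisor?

5

gcd·lcm = product, so gcd = 23275/4655 = 5.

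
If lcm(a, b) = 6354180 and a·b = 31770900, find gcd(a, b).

gcd·lcm = product, so gcd = 31770900/6354180 = 5.

5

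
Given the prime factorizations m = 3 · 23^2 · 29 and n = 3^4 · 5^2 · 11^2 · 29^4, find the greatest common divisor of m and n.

87

min exponent per shared prime: 3 · 29 = 87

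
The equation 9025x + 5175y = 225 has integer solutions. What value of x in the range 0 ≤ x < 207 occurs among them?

117

gcd(9025, 5175) = 25 (Euclid: 9025 = 1·5175 + 3850; 5175 = 1·3850 + 1325; 3850 = 2·1325 + 1200; 1325 = 1·1200 + 125; 1200 = 9·125 + 75; 125 = 1·75 + 50; 75 = 1·50 + 25; 50 = 2·25 + 0), and 25 | 225.
Extended Euclid: 9025·(82) + 5175·(-143) = 25. Scale by 9: x₀ = 738.
General solution x = x₀ + 207t; reducing mod 207 gives x = 117 (and y = -204).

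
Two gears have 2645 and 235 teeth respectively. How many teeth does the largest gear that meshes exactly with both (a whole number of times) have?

2645 = 5 · 23²
235 = 5 · 47
Common: 5 = 5

5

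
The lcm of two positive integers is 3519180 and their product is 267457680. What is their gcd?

76

gcd·lcm = product, so gcd = 267457680/3519180 = 76.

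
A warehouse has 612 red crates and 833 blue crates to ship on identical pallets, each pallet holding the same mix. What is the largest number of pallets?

17

Euclid: 833 = 1·612 + 221; 612 = 2·221 + 170; 221 = 1·170 + 51; 170 = 3·51 + 17; 51 = 3·17 + 0. Last nonzero remainder: 17.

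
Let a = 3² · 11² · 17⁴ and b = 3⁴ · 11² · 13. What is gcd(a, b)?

1089

min exponent per shared prime: 3² · 11² = 1089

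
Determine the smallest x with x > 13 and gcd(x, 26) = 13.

26 = 13·2. Any x with gcd(x, 26) = 13 is a multiple of 13, say 13s, with s coprime to 2.
Need s > 13/13, so s ≥ 2. First s ≥ 2 with gcd(s, 2) = 1 is s = 3. Thus x = 13·3 = 39.

39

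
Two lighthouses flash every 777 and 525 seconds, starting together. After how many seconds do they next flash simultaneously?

19425

gcd first: 777 = 1·525 + 252; 525 = 2·252 + 21; 252 = 12·21 + 0 → gcd = 21
lcm = 777·525/gcd = 407925/21 = 19425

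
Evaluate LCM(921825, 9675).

gcd first: 921825 = 95·9675 + 2700; 9675 = 3·2700 + 1575; 2700 = 1·1575 + 1125; 1575 = 1·1125 + 450; 1125 = 2·450 + 225; 450 = 2·225 + 0 → gcd = 225
lcm = 921825·9675/gcd = 8918656875/225 = 39638475

39638475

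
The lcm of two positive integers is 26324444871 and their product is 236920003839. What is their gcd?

9

gcd·lcm = product, so gcd = 236920003839/26324444871 = 9.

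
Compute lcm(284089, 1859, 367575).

6796829325

284089 = 13² · 41²; 1859 = 11 · 13²; 367575 = 3 · 5² · 13² · 29
lcm takes max exponent of each prime: 3 · 5² · 11 · 13² · 29 · 41² = 6796829325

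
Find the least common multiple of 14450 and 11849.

592450

14450 = 2 · 5² · 17²; 11849 = 17² · 41
max exponents: 2 · 5² · 17² · 41 = 592450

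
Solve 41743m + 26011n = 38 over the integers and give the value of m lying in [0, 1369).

gcd(41743, 26011) = 19 (Euclid: 41743 = 1·26011 + 15732; 26011 = 1·15732 + 10279; 15732 = 1·10279 + 5453; 10279 = 1·5453 + 4826; 5453 = 1·4826 + 627; 4826 = 7·627 + 437; 627 = 1·437 + 190; 437 = 2·190 + 57; 190 = 3·57 + 19; 57 = 3·19 + 0), and 19 | 38.
Extended Euclid: 41743·(415) + 26011·(-666) = 19. Scale by 2: m₀ = 830.
General solution m = m₀ + 1369t; reducing mod 1369 gives m = 830 (and n = -1332).

830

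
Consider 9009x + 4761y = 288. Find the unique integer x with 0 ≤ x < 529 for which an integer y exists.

Euclid: 9009 = 1·4761 + 4248; 4761 = 1·4248 + 513; 4248 = 8·513 + 144; 513 = 3·144 + 81; 144 = 1·81 + 63; 81 = 1·63 + 18; 63 = 3·18 + 9; 18 = 2·9 + 0 → gcd = 9; 288 = 9·32.
Back-substitution yields 9009·(232) + 4761·(-439) = 9, so one solution is x = 232·32 = 7424, y = -439·32 = -14048.
Solutions in x differ by 4761/9 = 529; the one in [0, 529) is 7424 mod 529 = 18.

18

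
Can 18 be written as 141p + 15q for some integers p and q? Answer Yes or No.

Yes

gcd(141, 15): 141 = 9·15 + 6; 15 = 2·6 + 3; 6 = 2·3 + 0 → 3
3 divides 18, so a solution exists.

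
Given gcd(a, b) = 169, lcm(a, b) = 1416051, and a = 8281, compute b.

Using ab = gcd(a,b)·lcm(a,b) = 169·1416051 = 239312619, we get b = 239312619/8281 = 28899.

28899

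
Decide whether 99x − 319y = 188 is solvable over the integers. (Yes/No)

gcd(99, 319): 319 = 3·99 + 22; 99 = 4·22 + 11; 22 = 2·11 + 0 → 11
11 does not divide 188, so a solution does not exist.

No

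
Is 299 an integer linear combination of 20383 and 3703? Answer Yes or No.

Yes

gcd(20383, 3703): 20383 = 5·3703 + 1868; 3703 = 1·1868 + 1835; 1868 = 1·1835 + 33; 1835 = 55·33 + 20; 33 = 1·20 + 13; 20 = 1·13 + 7; 13 = 1·7 + 6; 7 = 1·6 + 1; 6 = 6·1 + 0 → 1
1 divides 299, so a solution exists.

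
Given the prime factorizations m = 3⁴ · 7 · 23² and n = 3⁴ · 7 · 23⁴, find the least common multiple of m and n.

158669847

max exponent per prime: 3⁴ · 7 · 23⁴ = 158669847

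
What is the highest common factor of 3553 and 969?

323

Euclid: 3553 = 3·969 + 646; 969 = 1·646 + 323; 646 = 2·323 + 0. Last nonzero remainder: 323.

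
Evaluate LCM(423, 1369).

579087

gcd first: 1369 = 3·423 + 100; 423 = 4·100 + 23; 100 = 4·23 + 8; 23 = 2·8 + 7; 8 = 1·7 + 1; 7 = 7·1 + 0 → gcd = 1
lcm = 423·1369/gcd = 579087/1 = 579087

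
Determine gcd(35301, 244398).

Euclid: 244398 = 6·35301 + 32592; 35301 = 1·32592 + 2709; 32592 = 12·2709 + 84; 2709 = 32·84 + 21; 84 = 4·21 + 0. Last nonzero remainder: 21.

21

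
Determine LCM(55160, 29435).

46389560

gcd first: 55160 = 1·29435 + 25725; 29435 = 1·25725 + 3710; 25725 = 6·3710 + 3465; 3710 = 1·3465 + 245; 3465 = 14·245 + 35; 245 = 7·35 + 0 → gcd = 35
lcm = 55160·29435/gcd = 1623634600/35 = 46389560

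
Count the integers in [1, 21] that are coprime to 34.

10

34 = 2·17. Inclusion–exclusion on these primes:
21 − ⌊21/2⌋ − ⌊21/17⌋ + ⌊21/34⌋ = 10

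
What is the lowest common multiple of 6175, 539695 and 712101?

7779703425

6175 = 5² · 13 · 19; 539695 = 5 · 13 · 19² · 23; 712101 = 3 · 13 · 19 · 31²
lcm takes max exponent of each prime: 3 · 5² · 13 · 19² · 23 · 31² = 7779703425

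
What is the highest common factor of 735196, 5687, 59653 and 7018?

121

735196 = 2² · 7² · 11² · 31; 5687 = 11² · 47; 59653 = 11² · 17 · 29; 7018 = 2 · 11² · 29
gcd takes min exponent of each prime: 11² = 121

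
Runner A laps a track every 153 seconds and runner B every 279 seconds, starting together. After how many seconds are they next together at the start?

gcd first: 279 = 1·153 + 126; 153 = 1·126 + 27; 126 = 4·27 + 18; 27 = 1·18 + 9; 18 = 2·9 + 0 → gcd = 9
lcm = 153·279/gcd = 42687/9 = 4743

4743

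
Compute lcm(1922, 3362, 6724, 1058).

3418273156

1922 = 2 · 31²; 3362 = 2 · 41²; 6724 = 2² · 41²; 1058 = 2 · 23²
lcm takes max exponent of each prime: 2² · 23² · 31² · 41² = 3418273156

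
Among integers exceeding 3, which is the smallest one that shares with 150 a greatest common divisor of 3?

9

150 = 3·50. Any x with gcd(x, 150) = 3 is a multiple of 3, say 3s, with s coprime to 50.
Need s > 3/3, so s ≥ 2. First s ≥ 2 with gcd(s, 50) = 1 is s = 3. Thus x = 3·3 = 9.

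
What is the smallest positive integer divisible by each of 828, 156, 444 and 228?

7567092

828 = 2² · 3² · 23; 156 = 2² · 3 · 13; 444 = 2² · 3 · 37; 228 = 2² · 3 · 19
lcm takes max exponent of each prime: 2² · 3² · 13 · 19 · 23 · 37 = 7567092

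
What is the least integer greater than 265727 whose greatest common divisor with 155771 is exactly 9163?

155771 = 9163·17. Any k with gcd(k, 155771) = 9163 is a multiple of 9163, say 9163s, with s coprime to 17.
Need s > 265727/9163, so s ≥ 30. First s ≥ 30 with gcd(s, 17) = 1 is s = 30. Thus k = 9163·30 = 274890.

274890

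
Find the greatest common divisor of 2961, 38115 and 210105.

63

gcd(2961, 38115): 38115 = 12·2961 + 2583; 2961 = 1·2583 + 378; 2583 = 6·378 + 315; 378 = 1·315 + 63; 315 = 5·63 + 0 → 63
gcd(63, 210105): 210105 = 3335·63 + 0 → 63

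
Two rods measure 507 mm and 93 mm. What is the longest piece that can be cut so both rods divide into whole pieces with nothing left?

3

Euclid: 507 = 5·93 + 42; 93 = 2·42 + 9; 42 = 4·9 + 6; 9 = 1·6 + 3; 6 = 2·3 + 0. Last nonzero remainder: 3.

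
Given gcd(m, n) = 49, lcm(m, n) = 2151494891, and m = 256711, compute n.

Using mn = gcd(m,n)·lcm(m,n) = 49·2151494891 = 105423249659, we get n = 105423249659/256711 = 410669.

410669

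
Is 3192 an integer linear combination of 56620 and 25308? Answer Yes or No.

By Bézout, 56620u + 25308v = 3192 has integer solutions iff gcd(56620, 25308) | 3192.
Euclid: 56620 = 2·25308 + 6004; 25308 = 4·6004 + 1292; 6004 = 4·1292 + 836; 1292 = 1·836 + 456; 836 = 1·456 + 380; 456 = 1·380 + 76; 380 = 5·76 + 0. gcd = 76; 3192 mod 76 = 0. Yes.

Yes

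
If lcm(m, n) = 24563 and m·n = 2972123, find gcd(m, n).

gcd·lcm = product, so gcd = 2972123/24563 = 121.

121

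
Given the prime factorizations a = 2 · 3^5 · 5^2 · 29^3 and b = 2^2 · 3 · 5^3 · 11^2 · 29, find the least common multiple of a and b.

358554883500

max exponent per prime: 2^2 · 3^5 · 5^3 · 11^2 · 29^3 = 358554883500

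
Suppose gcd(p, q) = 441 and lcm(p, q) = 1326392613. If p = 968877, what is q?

Using pq = gcd(p,q)·lcm(p,q) = 441·1326392613 = 584939142333, we get q = 584939142333/968877 = 603729.

603729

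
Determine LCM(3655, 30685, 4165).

64653295

3655 = 5 · 17 · 43; 30685 = 5 · 17 · 19²; 4165 = 5 · 7² · 17
lcm takes max exponent of each prime: 5 · 7² · 17 · 19² · 43 = 64653295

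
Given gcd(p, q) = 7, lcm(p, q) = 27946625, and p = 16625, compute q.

p·q = gcd·lcm = 7·27946625 = 195626375, so q = 195626375/16625 = 11767.

11767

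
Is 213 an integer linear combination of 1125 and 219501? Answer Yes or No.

No

gcd(1125, 219501): 219501 = 195·1125 + 126; 1125 = 8·126 + 117; 126 = 1·117 + 9; 117 = 13·9 + 0 → 9
9 does not divide 213, so a solution does not exist.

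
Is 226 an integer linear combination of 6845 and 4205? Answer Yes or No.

gcd(6845, 4205): 6845 = 1·4205 + 2640; 4205 = 1·2640 + 1565; 2640 = 1·1565 + 1075; 1565 = 1·1075 + 490; 1075 = 2·490 + 95; 490 = 5·95 + 15; 95 = 6·15 + 5; 15 = 3·5 + 0 → 5
5 does not divide 226, so a solution does not exist.

No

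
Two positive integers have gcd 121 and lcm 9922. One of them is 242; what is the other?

Using ab = gcd(a,b)·lcm(a,b) = 121·9922 = 1200562, we get b = 1200562/242 = 4961.

4961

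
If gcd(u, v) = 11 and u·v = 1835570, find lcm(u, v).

166870

gcd·lcm = product, so lcm = 1835570/11 = 166870.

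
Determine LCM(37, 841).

31117

37 = 37; 841 = 29²
max exponents: 29² · 37 = 31117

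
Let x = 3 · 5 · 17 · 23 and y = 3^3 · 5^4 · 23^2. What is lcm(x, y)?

max exponent per prime: 3^3 · 5^4 · 17 · 23^2 = 151756875

151756875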